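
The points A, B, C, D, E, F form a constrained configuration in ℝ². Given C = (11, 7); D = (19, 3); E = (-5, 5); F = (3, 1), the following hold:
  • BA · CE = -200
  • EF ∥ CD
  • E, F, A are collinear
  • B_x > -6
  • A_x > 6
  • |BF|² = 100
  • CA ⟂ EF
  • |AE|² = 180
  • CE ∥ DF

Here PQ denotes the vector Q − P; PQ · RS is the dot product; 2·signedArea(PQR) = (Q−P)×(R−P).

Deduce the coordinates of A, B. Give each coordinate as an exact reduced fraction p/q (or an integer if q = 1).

A = (7, -1)
B = (-5, -5)

1. A_x = 7  [E, F, A are collinear ∩ CA ⟂ EF]
2. A_y = -1  [E, F, A are collinear ∩ CA ⟂ EF]
   → A = (7, -1)
3. B_x = -5  [line 16·x + 2·y + 90 = 0 ∩ |BF|² = 100]
4. B_y = -5  [line 16·x + 2·y + 90 = 0 ∩ |BF|² = 100]
   → B = (-5, -5)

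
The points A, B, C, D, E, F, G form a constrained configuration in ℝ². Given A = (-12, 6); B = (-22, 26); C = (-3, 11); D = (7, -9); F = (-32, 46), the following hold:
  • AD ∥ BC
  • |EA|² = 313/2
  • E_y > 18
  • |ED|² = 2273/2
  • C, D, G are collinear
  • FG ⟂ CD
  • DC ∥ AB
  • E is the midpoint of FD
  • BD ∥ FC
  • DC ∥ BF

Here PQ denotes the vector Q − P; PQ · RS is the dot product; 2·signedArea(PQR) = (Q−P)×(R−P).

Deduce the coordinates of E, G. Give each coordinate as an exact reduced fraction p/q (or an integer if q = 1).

1. E_x = -25/2  [E is the midpoint of FD]
2. E_y = 37/2  [E is the midpoint of FD]
   → E = (-25/2, 37/2)
3. G_x = -114/5  [C, D, G are collinear ∩ FG ⟂ CD]
4. G_y = 253/5  [C, D, G are collinear ∩ FG ⟂ CD]
   → G = (-114/5, 253/5)

E = (-25/2, 37/2)
G = (-114/5, 253/5)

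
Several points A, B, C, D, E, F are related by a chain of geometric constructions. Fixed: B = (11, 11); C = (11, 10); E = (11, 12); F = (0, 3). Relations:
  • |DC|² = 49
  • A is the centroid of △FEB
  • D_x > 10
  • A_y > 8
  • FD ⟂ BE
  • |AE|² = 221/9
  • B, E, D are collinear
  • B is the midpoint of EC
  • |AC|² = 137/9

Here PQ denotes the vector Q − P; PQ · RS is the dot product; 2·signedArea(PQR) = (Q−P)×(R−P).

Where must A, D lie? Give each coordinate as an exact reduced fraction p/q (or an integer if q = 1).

1. A_x = 22/3  [A is the centroid of △FEB]
2. A_y = 26/3  [A is the centroid of △FEB]
   → A = (22/3, 26/3)
3. D_x = 11  [B, E, D are collinear ∩ FD ⟂ BE]
4. D_y = 3  [B, E, D are collinear ∩ FD ⟂ BE]
   → D = (11, 3)

A = (22/3, 26/3)
D = (11, 3)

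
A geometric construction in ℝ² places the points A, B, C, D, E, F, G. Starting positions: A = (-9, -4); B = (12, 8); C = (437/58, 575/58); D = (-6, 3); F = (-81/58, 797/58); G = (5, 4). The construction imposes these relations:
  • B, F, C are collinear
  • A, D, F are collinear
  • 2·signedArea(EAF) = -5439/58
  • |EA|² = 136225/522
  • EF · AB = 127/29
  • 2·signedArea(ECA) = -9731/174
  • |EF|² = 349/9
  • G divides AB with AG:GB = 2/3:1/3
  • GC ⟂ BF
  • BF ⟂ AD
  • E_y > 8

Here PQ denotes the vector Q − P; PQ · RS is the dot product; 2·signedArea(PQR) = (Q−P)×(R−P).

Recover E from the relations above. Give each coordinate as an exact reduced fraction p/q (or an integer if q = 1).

E = (89/58, 1435/174)

1. E_x = 89/58  [2·signedArea(EAF) = -5439/58 ∩ 2·signedArea(ECA) = -9731/174]
2. E_y = 1435/174  [2·signedArea(EAF) = -5439/58 ∩ 2·signedArea(ECA) = -9731/174]
   → E = (89/58, 1435/174)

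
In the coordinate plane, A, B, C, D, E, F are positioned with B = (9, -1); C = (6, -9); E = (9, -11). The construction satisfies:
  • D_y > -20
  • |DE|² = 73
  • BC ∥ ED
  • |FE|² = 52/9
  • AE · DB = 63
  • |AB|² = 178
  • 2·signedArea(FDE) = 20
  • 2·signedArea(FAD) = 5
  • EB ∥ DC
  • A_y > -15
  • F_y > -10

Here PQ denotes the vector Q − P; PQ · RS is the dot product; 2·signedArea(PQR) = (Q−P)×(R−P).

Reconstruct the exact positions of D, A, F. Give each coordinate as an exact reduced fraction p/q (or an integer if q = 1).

A = (6, -14)
D = (6, -19)
F = (7, -29/3)

1. D_x = 6  [EB ∥ DC ∩ BC ∥ ED]
2. D_y = -19  [EB ∥ DC ∩ BC ∥ ED]
   → D = (6, -19)
3. F_x = 7  [line -8·x + 3·y + 85 = 0 ∩ |FE|² = 52/9]
4. F_y = -29/3  [line -8·x + 3·y + 85 = 0 ∩ |FE|² = 52/9]
   → F = (7, -29/3)
5. A_x = 6  [AE · DB = 63 ∩ 2·signedArea(FAD) = 5]
6. A_y = -14  [AE · DB = 63 ∩ 2·signedArea(FAD) = 5]
   → A = (6, -14)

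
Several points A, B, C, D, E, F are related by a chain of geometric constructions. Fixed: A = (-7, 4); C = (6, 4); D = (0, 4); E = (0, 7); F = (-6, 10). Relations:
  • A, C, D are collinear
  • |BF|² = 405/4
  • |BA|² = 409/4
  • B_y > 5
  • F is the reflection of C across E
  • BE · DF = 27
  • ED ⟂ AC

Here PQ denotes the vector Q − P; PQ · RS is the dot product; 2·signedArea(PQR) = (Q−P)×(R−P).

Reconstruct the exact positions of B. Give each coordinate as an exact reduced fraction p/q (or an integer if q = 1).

B = (3, 11/2)

1. B_x = 3  [line 6·x + -6·y + 15 = 0 ∩ |BF|² = 405/4]
2. B_y = 11/2  [line 6·x + -6·y + 15 = 0 ∩ |BF|² = 405/4]
   → B = (3, 11/2)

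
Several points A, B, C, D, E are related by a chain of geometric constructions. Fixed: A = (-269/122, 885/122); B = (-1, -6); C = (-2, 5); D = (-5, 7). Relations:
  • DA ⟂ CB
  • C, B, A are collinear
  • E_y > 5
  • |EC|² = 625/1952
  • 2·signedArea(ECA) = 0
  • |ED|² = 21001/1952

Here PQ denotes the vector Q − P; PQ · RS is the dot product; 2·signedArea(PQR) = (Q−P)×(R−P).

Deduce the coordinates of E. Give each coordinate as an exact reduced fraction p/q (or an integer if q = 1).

1. E_x = -1001/488  [line -275/122·x + -25/122·y + -425/122 = 0 ∩ |EC|² = 625/1952]
2. E_y = 2715/488  [line -275/122·x + -25/122·y + -425/122 = 0 ∩ |EC|² = 625/1952]
   → E = (-1001/488, 2715/488)

E = (-1001/488, 2715/488)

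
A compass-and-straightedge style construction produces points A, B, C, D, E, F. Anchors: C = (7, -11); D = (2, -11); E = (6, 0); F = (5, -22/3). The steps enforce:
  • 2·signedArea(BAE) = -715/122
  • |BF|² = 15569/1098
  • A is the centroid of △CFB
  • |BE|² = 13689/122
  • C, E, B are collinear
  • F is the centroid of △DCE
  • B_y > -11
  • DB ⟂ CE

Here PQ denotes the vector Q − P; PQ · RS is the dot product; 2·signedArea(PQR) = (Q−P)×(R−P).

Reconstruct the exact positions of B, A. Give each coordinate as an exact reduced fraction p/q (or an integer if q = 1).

1. B_x = 849/122  [C, E, B are collinear ∩ DB ⟂ CE]
2. B_y = -1287/122  [C, E, B are collinear ∩ DB ⟂ CE]
   → B = (849/122, -1287/122)
3. A_x = 771/122  [A is the centroid of △CFB]
4. A_y = -10571/1098  [A is the centroid of △CFB]
   → A = (771/122, -10571/1098)

A = (771/122, -10571/1098)
B = (849/122, -1287/122)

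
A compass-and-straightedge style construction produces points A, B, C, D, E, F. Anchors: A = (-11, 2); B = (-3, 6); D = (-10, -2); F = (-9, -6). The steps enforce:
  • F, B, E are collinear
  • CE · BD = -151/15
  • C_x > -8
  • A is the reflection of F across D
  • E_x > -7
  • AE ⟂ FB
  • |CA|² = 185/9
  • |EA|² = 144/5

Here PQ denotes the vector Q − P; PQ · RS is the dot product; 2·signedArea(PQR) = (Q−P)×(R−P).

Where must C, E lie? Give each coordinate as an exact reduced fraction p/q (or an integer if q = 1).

C = (-22/3, -2/3)
E = (-31/5, -2/5)

1. E_x = -31/5  [F, B, E are collinear ∩ AE ⟂ FB]
2. E_y = -2/5  [F, B, E are collinear ∩ AE ⟂ FB]
   → E = (-31/5, -2/5)
3. C_x = -22/3  [line 7·x + 8·y + 170/3 = 0 ∩ |CA|² = 185/9]
4. C_y = -2/3  [line 7·x + 8·y + 170/3 = 0 ∩ |CA|² = 185/9]
   → C = (-22/3, -2/3)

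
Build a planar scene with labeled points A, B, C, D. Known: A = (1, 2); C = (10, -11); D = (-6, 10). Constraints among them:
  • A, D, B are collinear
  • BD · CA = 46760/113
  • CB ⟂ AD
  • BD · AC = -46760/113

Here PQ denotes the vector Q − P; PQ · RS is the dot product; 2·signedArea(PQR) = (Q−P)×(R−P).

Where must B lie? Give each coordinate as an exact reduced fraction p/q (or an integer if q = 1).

B = (1282/113, -1110/113)

1. B_x = 1282/113  [A, D, B are collinear ∩ CB ⟂ AD]
2. B_y = -1110/113  [A, D, B are collinear ∩ CB ⟂ AD]
   → B = (1282/113, -1110/113)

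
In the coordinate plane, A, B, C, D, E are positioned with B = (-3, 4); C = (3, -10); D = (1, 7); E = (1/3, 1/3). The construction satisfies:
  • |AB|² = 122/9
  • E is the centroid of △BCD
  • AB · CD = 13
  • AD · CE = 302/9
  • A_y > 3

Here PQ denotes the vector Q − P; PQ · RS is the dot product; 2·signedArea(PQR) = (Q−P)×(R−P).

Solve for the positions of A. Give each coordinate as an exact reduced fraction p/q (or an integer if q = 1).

1. A_x = 2/3  [AD · CE = 302/9 ∩ AB · CD = 13]
2. A_y = 11/3  [AD · CE = 302/9 ∩ AB · CD = 13]
   → A = (2/3, 11/3)

A = (2/3, 11/3)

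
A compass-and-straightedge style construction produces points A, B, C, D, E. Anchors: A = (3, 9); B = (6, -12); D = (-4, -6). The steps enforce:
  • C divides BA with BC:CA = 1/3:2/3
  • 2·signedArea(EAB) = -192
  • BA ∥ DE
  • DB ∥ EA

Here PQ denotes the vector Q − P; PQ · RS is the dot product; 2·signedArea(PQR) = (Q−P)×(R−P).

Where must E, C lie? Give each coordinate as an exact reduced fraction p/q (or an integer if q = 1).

1. E_x = -7  [DB ∥ EA ∩ BA ∥ DE]
2. E_y = 15  [DB ∥ EA ∩ BA ∥ DE]
   → E = (-7, 15)
3. C_x = 5  [C divides BA with BC:CA = 1/3:2/3]
4. C_y = -5  [C divides BA with BC:CA = 1/3:2/3]
   → C = (5, -5)

C = (5, -5)
E = (-7, 15)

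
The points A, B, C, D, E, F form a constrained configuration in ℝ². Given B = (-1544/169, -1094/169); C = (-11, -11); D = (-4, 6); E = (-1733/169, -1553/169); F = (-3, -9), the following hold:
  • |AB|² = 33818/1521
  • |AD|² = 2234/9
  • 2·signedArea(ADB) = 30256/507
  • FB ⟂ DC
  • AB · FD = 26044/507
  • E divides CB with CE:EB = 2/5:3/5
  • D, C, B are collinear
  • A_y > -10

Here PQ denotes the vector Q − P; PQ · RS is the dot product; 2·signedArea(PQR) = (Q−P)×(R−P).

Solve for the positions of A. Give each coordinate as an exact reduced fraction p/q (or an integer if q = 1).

1. A_x = -17/3  [2·signedArea(ADB) = 30256/507 ∩ AB · FD = 26044/507]
2. A_y = -29/3  [2·signedArea(ADB) = 30256/507 ∩ AB · FD = 26044/507]
   → A = (-17/3, -29/3)

A = (-17/3, -29/3)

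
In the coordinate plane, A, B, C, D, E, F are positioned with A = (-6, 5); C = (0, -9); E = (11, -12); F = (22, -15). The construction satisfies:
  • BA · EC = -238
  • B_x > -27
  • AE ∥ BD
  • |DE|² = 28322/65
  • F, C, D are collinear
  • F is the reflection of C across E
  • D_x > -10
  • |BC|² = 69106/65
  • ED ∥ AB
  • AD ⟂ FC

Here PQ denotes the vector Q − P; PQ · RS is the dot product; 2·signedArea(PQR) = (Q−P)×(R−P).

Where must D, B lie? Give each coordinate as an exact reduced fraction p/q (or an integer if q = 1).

B = (-1699/65, 682/65)
D = (-594/65, -423/65)

1. D_x = -594/65  [F, C, D are collinear ∩ AD ⟂ FC]
2. D_y = -423/65  [F, C, D are collinear ∩ AD ⟂ FC]
   → D = (-594/65, -423/65)
3. B_x = -1699/65  [AE ∥ BD ∩ ED ∥ AB]
4. B_y = 682/65  [AE ∥ BD ∩ ED ∥ AB]
   → B = (-1699/65, 682/65)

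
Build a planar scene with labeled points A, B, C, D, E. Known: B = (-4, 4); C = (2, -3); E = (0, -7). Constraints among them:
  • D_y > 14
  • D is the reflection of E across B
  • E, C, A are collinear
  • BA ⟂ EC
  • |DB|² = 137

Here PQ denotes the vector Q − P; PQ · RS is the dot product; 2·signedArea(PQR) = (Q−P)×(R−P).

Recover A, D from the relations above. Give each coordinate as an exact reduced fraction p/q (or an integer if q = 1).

A = (18/5, 1/5)
D = (-8, 15)

1. A_x = 18/5  [E, C, A are collinear ∩ BA ⟂ EC]
2. A_y = 1/5  [E, C, A are collinear ∩ BA ⟂ EC]
   → A = (18/5, 1/5)
3. D_x = -8  [D is the reflection of E across B]
4. D_y = 15  [D is the reflection of E across B]
   → D = (-8, 15)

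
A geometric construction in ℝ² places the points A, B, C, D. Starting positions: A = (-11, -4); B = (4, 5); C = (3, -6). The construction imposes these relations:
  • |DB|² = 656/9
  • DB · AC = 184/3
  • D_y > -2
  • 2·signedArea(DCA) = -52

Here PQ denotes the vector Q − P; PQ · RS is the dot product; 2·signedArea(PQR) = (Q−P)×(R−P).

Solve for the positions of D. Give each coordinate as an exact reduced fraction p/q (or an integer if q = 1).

D = (-4/3, -5/3)

1. D_x = -4/3  [2·signedArea(DCA) = -52 ∩ DB · AC = 184/3]
2. D_y = -5/3  [2·signedArea(DCA) = -52 ∩ DB · AC = 184/3]
   → D = (-4/3, -5/3)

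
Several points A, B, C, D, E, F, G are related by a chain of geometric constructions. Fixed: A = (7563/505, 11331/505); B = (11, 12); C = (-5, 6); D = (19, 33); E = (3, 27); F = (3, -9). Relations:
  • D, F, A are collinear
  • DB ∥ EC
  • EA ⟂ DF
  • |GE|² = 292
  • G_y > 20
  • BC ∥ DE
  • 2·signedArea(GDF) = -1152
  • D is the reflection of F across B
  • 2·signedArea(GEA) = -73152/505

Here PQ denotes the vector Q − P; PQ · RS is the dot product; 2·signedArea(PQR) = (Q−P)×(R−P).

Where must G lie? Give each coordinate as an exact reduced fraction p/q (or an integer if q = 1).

1. G_x = -13  [2·signedArea(GDF) = -1152 ∩ 2·signedArea(GEA) = -73152/505]
2. G_y = 21  [2·signedArea(GDF) = -1152 ∩ 2·signedArea(GEA) = -73152/505]
   → G = (-13, 21)

G = (-13, 21)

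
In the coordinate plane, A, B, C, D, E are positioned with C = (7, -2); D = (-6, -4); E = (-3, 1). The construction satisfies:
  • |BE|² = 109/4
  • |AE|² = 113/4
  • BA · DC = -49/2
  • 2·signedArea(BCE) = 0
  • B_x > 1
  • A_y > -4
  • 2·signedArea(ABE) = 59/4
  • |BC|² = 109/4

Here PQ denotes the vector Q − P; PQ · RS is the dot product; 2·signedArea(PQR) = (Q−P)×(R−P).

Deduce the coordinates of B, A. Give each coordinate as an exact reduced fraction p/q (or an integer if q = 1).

A = (1/2, -3)
B = (2, -1/2)

1. B_x = 2  [line -3·x + -10·y + 1 = 0 ∩ |BE|² = 109/4]
2. B_y = -1/2  [line -3·x + -10·y + 1 = 0 ∩ |BE|² = 109/4]
   → B = (2, -1/2)
3. A_x = 1/2  [2·signedArea(ABE) = 59/4 ∩ BA · DC = -49/2]
4. A_y = -3  [2·signedArea(ABE) = 59/4 ∩ BA · DC = -49/2]
   → A = (1/2, -3)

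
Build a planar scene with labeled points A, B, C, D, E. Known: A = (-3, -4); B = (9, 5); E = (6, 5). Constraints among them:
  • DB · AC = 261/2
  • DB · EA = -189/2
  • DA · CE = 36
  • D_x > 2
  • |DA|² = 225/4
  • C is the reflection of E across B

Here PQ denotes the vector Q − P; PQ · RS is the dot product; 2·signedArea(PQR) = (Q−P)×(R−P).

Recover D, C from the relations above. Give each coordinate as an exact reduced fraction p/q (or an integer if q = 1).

1. D_x = 3  [line 9·x + 9·y + -63/2 = 0 ∩ |DA|² = 225/4]
2. D_y = 1/2  [line 9·x + 9·y + -63/2 = 0 ∩ |DA|² = 225/4]
   → D = (3, 1/2)
3. C_x = 12  [DB · AC = 261/2 ∩ C is the reflection of E across B]
4. C_y = 5  [DB · AC = 261/2 ∩ C is the reflection of E across B]
   → C = (12, 5)

C = (12, 5)
D = (3, 1/2)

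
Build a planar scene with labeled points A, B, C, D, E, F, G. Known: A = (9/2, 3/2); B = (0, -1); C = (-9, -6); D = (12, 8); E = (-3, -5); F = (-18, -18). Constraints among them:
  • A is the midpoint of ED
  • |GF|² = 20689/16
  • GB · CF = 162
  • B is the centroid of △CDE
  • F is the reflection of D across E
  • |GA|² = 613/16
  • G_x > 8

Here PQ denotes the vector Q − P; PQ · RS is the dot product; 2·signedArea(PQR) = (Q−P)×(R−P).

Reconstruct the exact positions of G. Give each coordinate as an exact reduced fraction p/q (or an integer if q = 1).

G = (9, 23/4)

1. G_x = 9  [line 9·x + 12·y + -150 = 0 ∩ |GF|² = 20689/16]
2. G_y = 23/4  [line 9·x + 12·y + -150 = 0 ∩ |GF|² = 20689/16]
   → G = (9, 23/4)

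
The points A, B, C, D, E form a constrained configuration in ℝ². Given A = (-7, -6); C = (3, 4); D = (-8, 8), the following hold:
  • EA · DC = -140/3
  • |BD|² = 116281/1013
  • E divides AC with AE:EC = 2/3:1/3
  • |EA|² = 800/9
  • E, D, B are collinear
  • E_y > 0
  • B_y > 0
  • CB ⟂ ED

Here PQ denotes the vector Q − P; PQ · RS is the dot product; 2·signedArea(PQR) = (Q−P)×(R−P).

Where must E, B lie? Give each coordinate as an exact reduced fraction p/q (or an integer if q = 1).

B = (-261/1013, 602/1013)
E = (-1/3, 2/3)

1. E_x = -1/3  [E divides AC with AE:EC = 2/3:1/3]
2. E_y = 2/3  [E divides AC with AE:EC = 2/3:1/3]
   → E = (-1/3, 2/3)
3. B_x = -261/1013  [E, D, B are collinear ∩ CB ⟂ ED]
4. B_y = 602/1013  [E, D, B are collinear ∩ CB ⟂ ED]
   → B = (-261/1013, 602/1013)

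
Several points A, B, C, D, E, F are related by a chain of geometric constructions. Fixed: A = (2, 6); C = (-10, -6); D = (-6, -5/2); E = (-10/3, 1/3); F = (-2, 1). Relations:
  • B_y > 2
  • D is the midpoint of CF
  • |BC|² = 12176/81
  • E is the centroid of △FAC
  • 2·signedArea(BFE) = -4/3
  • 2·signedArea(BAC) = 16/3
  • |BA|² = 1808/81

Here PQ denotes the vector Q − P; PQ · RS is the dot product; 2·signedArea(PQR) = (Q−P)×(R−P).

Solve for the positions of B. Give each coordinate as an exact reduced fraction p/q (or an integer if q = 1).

B = (-10/9, 22/9)

1. B_x = -10/9  [2·signedArea(BFE) = -4/3 ∩ 2·signedArea(BAC) = 16/3]
2. B_y = 22/9  [2·signedArea(BFE) = -4/3 ∩ 2·signedArea(BAC) = 16/3]
   → B = (-10/9, 22/9)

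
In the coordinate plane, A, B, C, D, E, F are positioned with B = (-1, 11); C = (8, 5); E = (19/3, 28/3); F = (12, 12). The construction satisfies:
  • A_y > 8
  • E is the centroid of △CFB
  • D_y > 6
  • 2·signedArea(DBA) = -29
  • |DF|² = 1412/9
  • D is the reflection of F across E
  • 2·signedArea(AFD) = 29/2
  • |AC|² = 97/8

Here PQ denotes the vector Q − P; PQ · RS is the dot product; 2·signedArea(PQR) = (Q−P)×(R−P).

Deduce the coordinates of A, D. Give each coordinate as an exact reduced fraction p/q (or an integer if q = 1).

1. D_x = 2/3  [D is the reflection of F across E]
2. D_y = 20/3  [D is the reflection of F across E]
   → D = (2/3, 20/3)
3. A_x = 27/4  [2·signedArea(AFD) = 29/2 ∩ 2·signedArea(DBA) = -29]
4. A_y = 33/4  [2·signedArea(AFD) = 29/2 ∩ 2·signedArea(DBA) = -29]
   → A = (27/4, 33/4)

A = (27/4, 33/4)
D = (2/3, 20/3)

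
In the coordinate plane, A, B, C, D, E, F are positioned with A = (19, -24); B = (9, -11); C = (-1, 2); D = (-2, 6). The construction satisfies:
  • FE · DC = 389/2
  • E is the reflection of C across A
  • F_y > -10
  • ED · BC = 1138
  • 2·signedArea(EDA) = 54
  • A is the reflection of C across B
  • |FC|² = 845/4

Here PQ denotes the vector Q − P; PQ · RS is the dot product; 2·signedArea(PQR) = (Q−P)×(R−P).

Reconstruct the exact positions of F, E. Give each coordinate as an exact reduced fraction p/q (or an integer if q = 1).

E = (39, -50)
F = (17/2, -9)

1. E_x = 39  [E is the reflection of C across A]
2. E_y = -50  [E is the reflection of C across A]
   → E = (39, -50)
3. F_x = 17/2  [line -1·x + 4·y + 89/2 = 0 ∩ |FC|² = 845/4]
4. F_y = -9  [line -1·x + 4·y + 89/2 = 0 ∩ |FC|² = 845/4]
   → F = (17/2, -9)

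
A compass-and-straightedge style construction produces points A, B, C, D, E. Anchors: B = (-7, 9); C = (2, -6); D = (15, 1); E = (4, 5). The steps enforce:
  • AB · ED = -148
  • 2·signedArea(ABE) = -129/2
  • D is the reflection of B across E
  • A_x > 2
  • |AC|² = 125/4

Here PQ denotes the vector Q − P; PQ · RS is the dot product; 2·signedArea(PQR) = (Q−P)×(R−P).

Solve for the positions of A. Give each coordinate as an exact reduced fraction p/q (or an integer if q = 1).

A = (3, -1/2)

1. A_x = 3  [2·signedArea(ABE) = -129/2 ∩ AB · ED = -148]
2. A_y = -1/2  [2·signedArea(ABE) = -129/2 ∩ AB · ED = -148]
   → A = (3, -1/2)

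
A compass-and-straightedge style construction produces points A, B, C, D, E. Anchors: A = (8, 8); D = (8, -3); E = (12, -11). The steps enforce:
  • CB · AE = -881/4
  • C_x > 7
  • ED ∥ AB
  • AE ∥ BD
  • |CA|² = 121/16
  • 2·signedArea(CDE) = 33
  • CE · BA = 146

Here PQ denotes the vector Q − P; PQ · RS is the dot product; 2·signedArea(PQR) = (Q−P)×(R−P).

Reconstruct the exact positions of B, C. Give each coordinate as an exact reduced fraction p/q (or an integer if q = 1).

B = (4, 16)
C = (8, 21/4)

1. B_x = 4  [AE ∥ BD ∩ ED ∥ AB]
2. B_y = 16  [AE ∥ BD ∩ ED ∥ AB]
   → B = (4, 16)
3. C_x = 8  [CE · BA = 146 ∩ CB · AE = -881/4]
4. C_y = 21/4  [CE · BA = 146 ∩ CB · AE = -881/4]
   → C = (8, 21/4)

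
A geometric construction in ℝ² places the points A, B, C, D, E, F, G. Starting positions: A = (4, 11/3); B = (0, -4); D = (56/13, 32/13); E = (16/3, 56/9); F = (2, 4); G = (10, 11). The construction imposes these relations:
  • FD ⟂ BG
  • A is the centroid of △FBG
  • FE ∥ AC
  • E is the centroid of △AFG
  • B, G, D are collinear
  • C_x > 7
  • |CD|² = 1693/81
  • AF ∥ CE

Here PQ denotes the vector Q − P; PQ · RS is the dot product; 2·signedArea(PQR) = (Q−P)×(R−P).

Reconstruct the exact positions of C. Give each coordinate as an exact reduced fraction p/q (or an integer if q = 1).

C = (22/3, 53/9)

1. C_x = 22/3  [AF ∥ CE ∩ FE ∥ AC]
2. C_y = 53/9  [AF ∥ CE ∩ FE ∥ AC]
   → C = (22/3, 53/9)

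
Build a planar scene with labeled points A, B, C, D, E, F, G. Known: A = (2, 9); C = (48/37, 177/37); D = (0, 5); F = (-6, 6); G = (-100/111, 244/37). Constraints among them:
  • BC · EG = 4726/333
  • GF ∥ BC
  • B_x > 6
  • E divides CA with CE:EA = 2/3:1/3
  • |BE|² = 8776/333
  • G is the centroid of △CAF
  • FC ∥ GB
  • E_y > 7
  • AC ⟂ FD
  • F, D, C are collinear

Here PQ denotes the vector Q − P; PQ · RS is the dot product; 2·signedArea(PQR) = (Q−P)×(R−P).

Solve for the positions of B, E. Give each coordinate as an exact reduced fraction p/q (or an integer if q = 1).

1. B_x = 710/111  [GF ∥ BC ∩ FC ∥ GB]
2. B_y = 199/37  [GF ∥ BC ∩ FC ∥ GB]
   → B = (710/111, 199/37)
3. E_x = 196/111  [E divides CA with CE:EA = 2/3:1/3]
4. E_y = 281/37  [E divides CA with CE:EA = 2/3:1/3]
   → E = (196/111, 281/37)

B = (710/111, 199/37)
E = (196/111, 281/37)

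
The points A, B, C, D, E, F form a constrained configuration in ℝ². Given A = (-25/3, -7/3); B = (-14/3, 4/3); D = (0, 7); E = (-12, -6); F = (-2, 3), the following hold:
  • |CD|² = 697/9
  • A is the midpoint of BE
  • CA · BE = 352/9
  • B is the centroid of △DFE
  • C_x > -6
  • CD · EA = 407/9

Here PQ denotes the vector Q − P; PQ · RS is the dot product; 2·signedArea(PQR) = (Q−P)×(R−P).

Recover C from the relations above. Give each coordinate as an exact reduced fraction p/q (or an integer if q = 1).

1. C_x = -16/3  [line -11/3·x + -11/3·y + -176/9 = 0 ∩ |CD|² = 697/9]
2. C_y = 0  [line -11/3·x + -11/3·y + -176/9 = 0 ∩ |CD|² = 697/9]
   → C = (-16/3, 0)

C = (-16/3, 0)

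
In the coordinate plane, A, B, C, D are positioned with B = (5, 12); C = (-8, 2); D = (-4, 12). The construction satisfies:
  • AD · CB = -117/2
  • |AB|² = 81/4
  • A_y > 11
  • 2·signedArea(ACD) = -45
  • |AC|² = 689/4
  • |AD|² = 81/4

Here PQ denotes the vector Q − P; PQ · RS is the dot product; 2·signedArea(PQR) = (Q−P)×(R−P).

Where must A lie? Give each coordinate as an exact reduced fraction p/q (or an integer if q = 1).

1. A_x = 1/2  [AD · CB = -117/2 ∩ 2·signedArea(ACD) = -45]
2. A_y = 12  [AD · CB = -117/2 ∩ 2·signedArea(ACD) = -45]
   → A = (1/2, 12)

A = (1/2, 12)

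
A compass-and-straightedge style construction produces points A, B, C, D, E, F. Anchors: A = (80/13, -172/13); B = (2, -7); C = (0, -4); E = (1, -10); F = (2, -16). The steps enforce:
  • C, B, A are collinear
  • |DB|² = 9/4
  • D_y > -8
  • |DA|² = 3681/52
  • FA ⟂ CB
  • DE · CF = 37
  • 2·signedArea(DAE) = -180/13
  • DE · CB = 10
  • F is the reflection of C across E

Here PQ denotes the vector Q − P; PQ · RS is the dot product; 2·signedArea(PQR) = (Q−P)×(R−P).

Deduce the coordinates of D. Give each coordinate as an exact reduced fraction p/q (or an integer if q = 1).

1. D_x = 1/2  [DE · CF = 37 ∩ 2·signedArea(DAE) = -180/13]
2. D_y = -7  [DE · CF = 37 ∩ 2·signedArea(DAE) = -180/13]
   → D = (1/2, -7)

D = (1/2, -7)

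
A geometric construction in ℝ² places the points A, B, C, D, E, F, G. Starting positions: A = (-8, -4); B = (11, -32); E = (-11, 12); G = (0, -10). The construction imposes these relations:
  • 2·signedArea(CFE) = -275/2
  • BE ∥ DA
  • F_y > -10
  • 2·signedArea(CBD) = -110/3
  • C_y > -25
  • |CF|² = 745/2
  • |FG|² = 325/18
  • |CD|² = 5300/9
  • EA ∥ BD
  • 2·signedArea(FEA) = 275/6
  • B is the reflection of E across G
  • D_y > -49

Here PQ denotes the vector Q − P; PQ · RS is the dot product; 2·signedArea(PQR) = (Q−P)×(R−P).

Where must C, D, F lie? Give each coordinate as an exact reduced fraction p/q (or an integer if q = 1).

1. D_x = 14  [BE ∥ DA ∩ EA ∥ BD]
2. D_y = -48  [BE ∥ DA ∩ EA ∥ BD]
   → D = (14, -48)
3. F_x = -25/6  [line 16·x + 3·y + 565/6 = 0 ∩ |FG|² = 325/18]
4. F_y = -55/6  [line 16·x + 3·y + 565/6 = 0 ∩ |FG|² = 325/18]
   → F = (-25/6, -55/6)
5. C_x = 22/3  [2·signedArea(CFE) = -275/2 ∩ 2·signedArea(CBD) = -110/3]
6. C_y = -74/3  [2·signedArea(CFE) = -275/2 ∩ 2·signedArea(CBD) = -110/3]
   → C = (22/3, -74/3)

C = (22/3, -74/3)
D = (14, -48)
F = (-25/6, -55/6)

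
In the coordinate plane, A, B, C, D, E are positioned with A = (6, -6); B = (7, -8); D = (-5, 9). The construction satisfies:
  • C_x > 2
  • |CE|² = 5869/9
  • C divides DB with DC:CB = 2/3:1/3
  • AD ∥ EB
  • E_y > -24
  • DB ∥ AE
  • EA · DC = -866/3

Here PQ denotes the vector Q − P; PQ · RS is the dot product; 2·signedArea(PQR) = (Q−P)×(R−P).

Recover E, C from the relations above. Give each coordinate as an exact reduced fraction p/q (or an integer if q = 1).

C = (3, -7/3)
E = (18, -23)

1. E_x = 18  [AD ∥ EB ∩ DB ∥ AE]
2. E_y = -23  [AD ∥ EB ∩ DB ∥ AE]
   → E = (18, -23)
3. C_x = 3  [C divides DB with DC:CB = 2/3:1/3]
4. C_y = -7/3  [C divides DB with DC:CB = 2/3:1/3]
   → C = (3, -7/3)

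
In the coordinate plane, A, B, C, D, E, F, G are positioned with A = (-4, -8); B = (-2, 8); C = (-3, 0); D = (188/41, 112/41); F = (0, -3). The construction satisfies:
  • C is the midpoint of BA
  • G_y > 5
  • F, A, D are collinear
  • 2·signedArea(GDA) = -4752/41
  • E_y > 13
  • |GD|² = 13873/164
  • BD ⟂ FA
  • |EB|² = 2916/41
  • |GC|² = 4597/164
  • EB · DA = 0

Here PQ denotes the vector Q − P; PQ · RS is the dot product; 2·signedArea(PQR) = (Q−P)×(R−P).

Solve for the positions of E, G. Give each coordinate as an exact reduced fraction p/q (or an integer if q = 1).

1. E_x = -352/41  [line 352/41·x + 440/41·y + -2816/41 = 0 ∩ |EB|² = 2916/41]
2. E_y = 544/41  [line 352/41·x + 440/41·y + -2816/41 = 0 ∩ |EB|² = 2916/41]
   → E = (-352/41, 544/41)
3. G_x = -176/41  [line 440/41·x + -352/41·y + 3696/41 = 0 ∩ |GC|² = 4597/164]
4. G_y = 421/82  [line 440/41·x + -352/41·y + 3696/41 = 0 ∩ |GC|² = 4597/164]
   → G = (-176/41, 421/82)

E = (-352/41, 544/41)
G = (-176/41, 421/82)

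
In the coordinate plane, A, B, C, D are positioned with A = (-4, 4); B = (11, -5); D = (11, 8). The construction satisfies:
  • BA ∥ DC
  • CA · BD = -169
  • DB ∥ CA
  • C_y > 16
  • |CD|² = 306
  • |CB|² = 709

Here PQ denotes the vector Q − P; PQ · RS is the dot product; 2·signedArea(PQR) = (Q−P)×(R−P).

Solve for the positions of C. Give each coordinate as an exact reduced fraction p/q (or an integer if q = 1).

1. C_x = -4  [DB ∥ CA ∩ BA ∥ DC]
2. C_y = 17  [DB ∥ CA ∩ BA ∥ DC]
   → C = (-4, 17)

C = (-4, 17)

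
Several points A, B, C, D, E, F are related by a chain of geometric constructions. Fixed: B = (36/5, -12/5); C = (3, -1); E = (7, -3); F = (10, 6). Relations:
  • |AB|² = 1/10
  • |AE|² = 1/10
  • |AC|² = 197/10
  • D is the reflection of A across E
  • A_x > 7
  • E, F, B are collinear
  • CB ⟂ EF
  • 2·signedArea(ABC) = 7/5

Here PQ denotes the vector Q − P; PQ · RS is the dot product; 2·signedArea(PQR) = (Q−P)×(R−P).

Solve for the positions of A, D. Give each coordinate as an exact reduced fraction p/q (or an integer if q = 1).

1. A_x = 71/10  [line -7/5·x + -21/5·y + -7/5 = 0 ∩ |AC|² = 197/10]
2. A_y = -27/10  [line -7/5·x + -21/5·y + -7/5 = 0 ∩ |AC|² = 197/10]
   → A = (71/10, -27/10)
3. D_x = 69/10  [D is the reflection of A across E]
4. D_y = -33/10  [D is the reflection of A across E]
   → D = (69/10, -33/10)

A = (71/10, -27/10)
D = (69/10, -33/10)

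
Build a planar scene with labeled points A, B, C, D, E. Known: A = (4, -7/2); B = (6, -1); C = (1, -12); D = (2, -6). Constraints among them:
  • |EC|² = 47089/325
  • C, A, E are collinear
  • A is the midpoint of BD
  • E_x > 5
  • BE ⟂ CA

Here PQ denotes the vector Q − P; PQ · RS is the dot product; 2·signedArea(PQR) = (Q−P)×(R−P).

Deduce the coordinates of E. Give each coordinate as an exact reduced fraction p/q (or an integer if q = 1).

1. E_x = 1627/325  [C, A, E are collinear ∩ BE ⟂ CA]
2. E_y = -211/325  [C, A, E are collinear ∩ BE ⟂ CA]
   → E = (1627/325, -211/325)

E = (1627/325, -211/325)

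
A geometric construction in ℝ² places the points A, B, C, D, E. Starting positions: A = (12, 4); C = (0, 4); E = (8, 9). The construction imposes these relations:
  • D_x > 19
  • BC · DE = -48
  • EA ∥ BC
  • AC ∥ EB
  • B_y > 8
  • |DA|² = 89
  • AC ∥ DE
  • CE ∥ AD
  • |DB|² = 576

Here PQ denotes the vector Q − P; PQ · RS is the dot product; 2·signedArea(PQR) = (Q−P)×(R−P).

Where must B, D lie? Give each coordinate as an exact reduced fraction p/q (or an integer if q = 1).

B = (-4, 9)
D = (20, 9)

1. B_x = -4  [EA ∥ BC ∩ AC ∥ EB]
2. B_y = 9  [EA ∥ BC ∩ AC ∥ EB]
   → B = (-4, 9)
3. D_x = 20  [AC ∥ DE ∩ CE ∥ AD]
4. D_y = 9  [AC ∥ DE ∩ CE ∥ AD]
   → D = (20, 9)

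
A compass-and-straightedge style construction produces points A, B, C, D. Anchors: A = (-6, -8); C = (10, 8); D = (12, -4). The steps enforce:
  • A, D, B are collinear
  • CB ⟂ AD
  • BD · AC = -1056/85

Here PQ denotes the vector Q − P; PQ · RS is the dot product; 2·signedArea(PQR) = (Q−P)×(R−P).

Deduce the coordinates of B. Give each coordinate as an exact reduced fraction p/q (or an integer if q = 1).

B = (1074/85, -328/85)

1. B_x = 1074/85  [A, D, B are collinear ∩ CB ⟂ AD]
2. B_y = -328/85  [A, D, B are collinear ∩ CB ⟂ AD]
   → B = (1074/85, -328/85)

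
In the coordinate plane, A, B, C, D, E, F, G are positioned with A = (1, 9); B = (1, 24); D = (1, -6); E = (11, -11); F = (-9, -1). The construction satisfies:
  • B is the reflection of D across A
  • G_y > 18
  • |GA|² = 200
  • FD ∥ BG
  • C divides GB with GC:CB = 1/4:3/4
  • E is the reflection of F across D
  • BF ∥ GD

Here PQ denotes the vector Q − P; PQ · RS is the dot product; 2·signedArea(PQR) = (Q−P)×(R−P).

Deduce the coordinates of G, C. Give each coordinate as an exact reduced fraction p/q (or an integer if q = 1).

1. G_x = 11  [BF ∥ GD ∩ FD ∥ BG]
2. G_y = 19  [BF ∥ GD ∩ FD ∥ BG]
   → G = (11, 19)
3. C_x = 17/2  [C divides GB with GC:CB = 1/4:3/4]
4. C_y = 81/4  [C divides GB with GC:CB = 1/4:3/4]
   → C = (17/2, 81/4)

C = (17/2, 81/4)
G = (11, 19)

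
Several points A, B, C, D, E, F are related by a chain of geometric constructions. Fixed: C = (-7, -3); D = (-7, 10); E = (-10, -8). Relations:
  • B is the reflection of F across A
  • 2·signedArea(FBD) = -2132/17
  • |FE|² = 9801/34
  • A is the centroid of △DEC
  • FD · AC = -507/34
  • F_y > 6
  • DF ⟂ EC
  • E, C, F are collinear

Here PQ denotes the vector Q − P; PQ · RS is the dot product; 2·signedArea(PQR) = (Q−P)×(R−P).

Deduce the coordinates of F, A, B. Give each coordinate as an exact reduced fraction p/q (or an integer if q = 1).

1. F_x = -43/34  [E, C, F are collinear ∩ DF ⟂ EC]
2. F_y = 223/34  [E, C, F are collinear ∩ DF ⟂ EC]
   → F = (-43/34, 223/34)
3. A_x = -8  [A is the centroid of △DEC]
4. A_y = -1/3  [A is the centroid of △DEC]
   → A = (-8, -1/3)
5. B_x = -501/34  [B is the reflection of F across A]
6. B_y = -737/102  [B is the reflection of F across A]
   → B = (-501/34, -737/102)

A = (-8, -1/3)
B = (-501/34, -737/102)
F = (-43/34, 223/34)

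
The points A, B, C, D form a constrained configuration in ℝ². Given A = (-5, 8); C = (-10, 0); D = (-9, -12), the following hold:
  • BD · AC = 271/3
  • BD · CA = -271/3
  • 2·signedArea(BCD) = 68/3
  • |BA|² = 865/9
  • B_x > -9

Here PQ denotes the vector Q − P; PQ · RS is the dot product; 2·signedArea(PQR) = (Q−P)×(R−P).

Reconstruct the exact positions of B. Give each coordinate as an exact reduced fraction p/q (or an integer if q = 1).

B = (-8, -4/3)

1. B_x = -8  [2·signedArea(BCD) = 68/3 ∩ BD · CA = -271/3]
2. B_y = -4/3  [2·signedArea(BCD) = 68/3 ∩ BD · CA = -271/3]
   → B = (-8, -4/3)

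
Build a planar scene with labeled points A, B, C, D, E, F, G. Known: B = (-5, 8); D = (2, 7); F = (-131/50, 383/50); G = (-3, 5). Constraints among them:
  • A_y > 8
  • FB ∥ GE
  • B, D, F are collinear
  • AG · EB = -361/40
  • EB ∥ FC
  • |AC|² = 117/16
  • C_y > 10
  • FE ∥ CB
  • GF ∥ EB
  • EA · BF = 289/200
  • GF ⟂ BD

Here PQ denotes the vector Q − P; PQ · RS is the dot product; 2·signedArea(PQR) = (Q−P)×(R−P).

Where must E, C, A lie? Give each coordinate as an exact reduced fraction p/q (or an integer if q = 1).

A = (-431/100, 429/50)
C = (-56/25, 258/25)
E = (-269/50, 267/50)

1. E_x = -269/50  [GF ∥ EB ∩ FB ∥ GE]
2. E_y = 267/50  [GF ∥ EB ∩ FB ∥ GE]
   → E = (-269/50, 267/50)
3. C_x = -56/25  [FE ∥ CB ∩ EB ∥ FC]
4. C_y = 258/25  [FE ∥ CB ∩ EB ∥ FC]
   → C = (-56/25, 258/25)
5. A_x = -431/100  [AG · EB = -361/40 ∩ EA · BF = 289/200]
6. A_y = 429/50  [AG · EB = -361/40 ∩ EA · BF = 289/200]
   → A = (-431/100, 429/50)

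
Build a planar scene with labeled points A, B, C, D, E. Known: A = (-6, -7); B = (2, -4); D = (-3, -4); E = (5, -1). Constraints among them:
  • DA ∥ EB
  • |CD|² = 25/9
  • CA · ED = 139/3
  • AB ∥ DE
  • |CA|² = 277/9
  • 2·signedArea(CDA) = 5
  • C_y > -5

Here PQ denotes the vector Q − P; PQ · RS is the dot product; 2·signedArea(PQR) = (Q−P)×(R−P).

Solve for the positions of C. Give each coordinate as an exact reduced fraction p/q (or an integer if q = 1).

C = (-4/3, -4)

1. C_x = -4/3  [CA · ED = 139/3 ∩ 2·signedArea(CDA) = 5]
2. C_y = -4  [CA · ED = 139/3 ∩ 2·signedArea(CDA) = 5]
   → C = (-4/3, -4)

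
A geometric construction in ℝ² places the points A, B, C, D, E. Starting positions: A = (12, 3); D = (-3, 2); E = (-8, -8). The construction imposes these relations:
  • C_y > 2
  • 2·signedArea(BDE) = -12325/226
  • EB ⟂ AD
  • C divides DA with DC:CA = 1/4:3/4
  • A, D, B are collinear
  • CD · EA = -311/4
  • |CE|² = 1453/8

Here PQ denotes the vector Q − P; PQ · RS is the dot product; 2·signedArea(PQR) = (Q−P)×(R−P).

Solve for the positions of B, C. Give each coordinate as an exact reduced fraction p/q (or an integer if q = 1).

1. B_x = -1953/226  [A, D, B are collinear ∩ EB ⟂ AD]
2. B_y = 367/226  [A, D, B are collinear ∩ EB ⟂ AD]
   → B = (-1953/226, 367/226)
3. C_x = 3/4  [C divides DA with DC:CA = 1/4:3/4]
4. C_y = 9/4  [C divides DA with DC:CA = 1/4:3/4]
   → C = (3/4, 9/4)

B = (-1953/226, 367/226)
C = (3/4, 9/4)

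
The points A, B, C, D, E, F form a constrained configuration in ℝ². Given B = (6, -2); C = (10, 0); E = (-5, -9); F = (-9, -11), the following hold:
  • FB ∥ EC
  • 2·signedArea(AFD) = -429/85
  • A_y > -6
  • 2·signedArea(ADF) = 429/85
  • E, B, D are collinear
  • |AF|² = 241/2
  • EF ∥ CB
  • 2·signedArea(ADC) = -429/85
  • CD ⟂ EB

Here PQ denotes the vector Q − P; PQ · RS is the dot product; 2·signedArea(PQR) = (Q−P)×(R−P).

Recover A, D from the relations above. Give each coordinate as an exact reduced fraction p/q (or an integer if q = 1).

A = (1/2, -11/2)
D = (829/85, 33/85)

1. D_x = 829/85  [E, B, D are collinear ∩ CD ⟂ EB]
2. D_y = 33/85  [E, B, D are collinear ∩ CD ⟂ EB]
   → D = (829/85, 33/85)
3. A_x = 1/2  [2·signedArea(AFD) = -429/85 ∩ 2·signedArea(ADC) = -429/85]
4. A_y = -11/2  [2·signedArea(AFD) = -429/85 ∩ 2·signedArea(ADC) = -429/85]
   → A = (1/2, -11/2)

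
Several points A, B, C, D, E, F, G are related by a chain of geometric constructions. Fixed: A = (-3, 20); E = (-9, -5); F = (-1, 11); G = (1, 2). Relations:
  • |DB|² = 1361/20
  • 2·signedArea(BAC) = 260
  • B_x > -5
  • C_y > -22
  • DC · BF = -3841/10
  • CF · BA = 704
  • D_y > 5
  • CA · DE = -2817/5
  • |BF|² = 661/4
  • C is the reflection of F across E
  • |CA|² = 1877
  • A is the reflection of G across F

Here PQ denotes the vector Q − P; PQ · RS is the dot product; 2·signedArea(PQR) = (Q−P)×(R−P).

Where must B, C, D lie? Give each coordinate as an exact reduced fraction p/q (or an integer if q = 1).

B = (-4, -3/2)
C = (-17, -21)
D = (1/5, 28/5)

1. C_x = -17  [C is the reflection of F across E]
2. C_y = -21  [C is the reflection of F across E]
   → C = (-17, -21)
3. B_x = -4  [2·signedArea(BAC) = 260 ∩ CF · BA = 704]
4. B_y = -3/2  [2·signedArea(BAC) = 260 ∩ CF · BA = 704]
   → B = (-4, -3/2)
5. D_x = 1/5  [DC · BF = -3841/10 ∩ CA · DE = -2817/5]
6. D_y = 28/5  [DC · BF = -3841/10 ∩ CA · DE = -2817/5]
   → D = (1/5, 28/5)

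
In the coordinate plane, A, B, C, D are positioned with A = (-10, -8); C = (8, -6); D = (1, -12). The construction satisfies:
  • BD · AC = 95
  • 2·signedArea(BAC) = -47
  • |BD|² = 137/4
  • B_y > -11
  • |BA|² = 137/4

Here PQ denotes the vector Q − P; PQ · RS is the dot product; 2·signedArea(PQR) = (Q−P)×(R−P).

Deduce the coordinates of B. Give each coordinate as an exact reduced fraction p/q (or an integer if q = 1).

B = (-9/2, -10)

1. B_x = -9/2  [2·signedArea(BAC) = -47 ∩ BD · AC = 95]
2. B_y = -10  [2·signedArea(BAC) = -47 ∩ BD · AC = 95]
   → B = (-9/2, -10)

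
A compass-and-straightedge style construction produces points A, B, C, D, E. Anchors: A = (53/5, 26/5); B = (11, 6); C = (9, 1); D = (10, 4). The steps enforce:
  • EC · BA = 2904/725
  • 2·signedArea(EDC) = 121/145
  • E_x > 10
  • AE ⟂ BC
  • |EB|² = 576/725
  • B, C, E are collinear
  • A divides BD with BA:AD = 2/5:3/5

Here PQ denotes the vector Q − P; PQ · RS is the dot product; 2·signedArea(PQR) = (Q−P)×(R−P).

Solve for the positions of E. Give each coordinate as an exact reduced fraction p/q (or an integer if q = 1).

1. E_x = 1547/145  [B, C, E are collinear ∩ AE ⟂ BC]
2. E_y = 150/29  [B, C, E are collinear ∩ AE ⟂ BC]
   → E = (1547/145, 150/29)

E = (1547/145, 150/29)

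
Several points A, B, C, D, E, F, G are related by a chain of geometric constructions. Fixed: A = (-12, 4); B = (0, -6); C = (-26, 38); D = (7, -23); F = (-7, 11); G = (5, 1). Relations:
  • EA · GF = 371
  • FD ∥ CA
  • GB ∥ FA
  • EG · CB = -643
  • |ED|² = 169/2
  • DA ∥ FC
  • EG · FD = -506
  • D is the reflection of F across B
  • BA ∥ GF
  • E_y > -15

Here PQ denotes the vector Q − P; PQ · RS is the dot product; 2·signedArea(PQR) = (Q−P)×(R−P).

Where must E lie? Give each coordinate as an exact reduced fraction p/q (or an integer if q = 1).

E = (7/2, -29/2)

1. E_x = 7/2  [EG · CB = -643 ∩ EG · FD = -506]
2. E_y = -29/2  [EG · CB = -643 ∩ EG · FD = -506]
   → E = (7/2, -29/2)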